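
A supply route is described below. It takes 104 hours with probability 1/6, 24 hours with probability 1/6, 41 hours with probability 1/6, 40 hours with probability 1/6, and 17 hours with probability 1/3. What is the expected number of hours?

40.5 hours

EV = 1/6 × 104 + 1/6 × 24 + 1/6 × 41 + 1/6 × 40 + 1/3 × 17 = 17.3333 + 4 + 6.8333 + 6.6667 + 5.6667 = 40.5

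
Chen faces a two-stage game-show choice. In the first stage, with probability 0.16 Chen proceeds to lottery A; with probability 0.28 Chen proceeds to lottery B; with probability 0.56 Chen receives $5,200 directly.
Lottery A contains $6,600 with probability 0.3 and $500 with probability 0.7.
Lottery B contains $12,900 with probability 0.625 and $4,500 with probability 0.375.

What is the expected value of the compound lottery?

$6,014.80

EV(A) = 0.3 × 6600 + 0.7 × 500 = 1980 + 350 = 2330
EV(B) = 0.625 × 12900 + 0.375 × 4500 = 8062.5 + 1687.5 = 9750
Branch C: 5200 (certain)
Overall = 0.16 × 2330 + 0.28 × 9750 + 0.56 × 5200 = 372.8 + 2730 + 2912 = 6014.8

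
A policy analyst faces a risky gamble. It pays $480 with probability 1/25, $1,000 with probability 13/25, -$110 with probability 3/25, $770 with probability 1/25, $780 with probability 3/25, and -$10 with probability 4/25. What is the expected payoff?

$648.80

EV = 1/25 × 480 + 13/25 × 1000 + 3/25 × (-110) + 1/25 × 770 + 3/25 × 780 + 4/25 × (-10) = 19.2 + 520 − 13.2 + 30.8 + 93.6 − 1.6 = 648.8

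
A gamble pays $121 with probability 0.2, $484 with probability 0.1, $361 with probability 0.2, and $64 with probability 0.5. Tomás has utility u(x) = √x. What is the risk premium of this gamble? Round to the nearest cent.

$27.96

E[u] = 0.2·√121 + 0.1·√484 + 0.2·√361 + 0.5·√64 = 0.2·11 + 0.1·22 + 0.2·19 + 0.5·8 = 12.2
CE = (12.2)² = 148.84
Risk premium = EV − CE = 176.8 − 148.84 = 27.96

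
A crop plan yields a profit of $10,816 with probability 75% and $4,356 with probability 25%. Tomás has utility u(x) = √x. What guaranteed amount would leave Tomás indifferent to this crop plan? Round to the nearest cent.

$8,930.25

E[u] = 0.75·√10816 + 0.25·√4356 = 0.75·104 + 0.25·66 = 94.5
CE = (94.5)² = 8930.25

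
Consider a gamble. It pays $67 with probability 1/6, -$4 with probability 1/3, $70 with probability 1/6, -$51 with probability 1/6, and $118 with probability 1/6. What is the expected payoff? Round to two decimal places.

$32.67

EV = 1/6 × 67 + 1/3 × (-4) + 1/6 × 70 + 1/6 × (-51) + 1/6 × 118 = 11.1667 − 1.3333 + 11.6667 − 8.5 + 19.6667 = 32.6667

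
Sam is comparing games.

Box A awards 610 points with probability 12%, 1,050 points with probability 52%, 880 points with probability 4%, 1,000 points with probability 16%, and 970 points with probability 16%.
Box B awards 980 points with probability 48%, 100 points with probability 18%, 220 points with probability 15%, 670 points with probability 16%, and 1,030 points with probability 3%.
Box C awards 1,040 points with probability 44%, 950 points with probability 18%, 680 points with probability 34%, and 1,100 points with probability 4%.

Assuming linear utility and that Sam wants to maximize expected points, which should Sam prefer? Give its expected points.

Box A = 0.12 × 610 + 0.52 × 1050 + 0.04 × 880 + 0.16 × 1000 + 0.16 × 970 = 73.2 + 546 + 35.2 + 160 + 155.2 = 969.6
Box B = 0.48 × 980 + 0.18 × 100 + 0.15 × 220 + 0.16 × 670 + 0.03 × 1030 = 470.4 + 18 + 33 + 107.2 + 30.9 = 659.5
Box C = 0.44 × 1040 + 0.18 × 950 + 0.34 × 680 + 0.04 × 1100 = 457.6 + 171 + 231.2 + 44 = 903.8

Box A (969.6 points)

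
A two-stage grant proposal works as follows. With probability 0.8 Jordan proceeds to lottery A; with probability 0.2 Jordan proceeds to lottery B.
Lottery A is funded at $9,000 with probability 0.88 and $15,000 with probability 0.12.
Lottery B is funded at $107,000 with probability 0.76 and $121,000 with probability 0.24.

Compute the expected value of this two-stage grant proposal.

EV(A) = 0.88 × 9000 + 0.12 × 15000 = 7920 + 1800 = 9720
EV(B) = 0.76 × 107000 + 0.24 × 121000 = 81320 + 29040 = 110360
Overall = 0.8 × 9720 + 0.2 × 110360 = 7776 + 22072 = 29848

$29,848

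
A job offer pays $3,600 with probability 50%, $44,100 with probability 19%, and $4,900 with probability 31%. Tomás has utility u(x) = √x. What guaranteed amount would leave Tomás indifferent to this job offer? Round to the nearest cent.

E[u] = 0.5·√3600 + 0.19·√44100 + 0.31·√4900 = 0.5·60 + 0.19·210 + 0.31·70 = 91.6
CE = (91.6)² = 8390.56

$8,390.56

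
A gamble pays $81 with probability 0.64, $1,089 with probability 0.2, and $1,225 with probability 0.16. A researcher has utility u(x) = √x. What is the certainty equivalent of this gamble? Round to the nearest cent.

$322.56

E[u] = 0.64·√81 + 0.2·√1089 + 0.16·√1225 = 0.64·9 + 0.2·33 + 0.16·35 = 17.96
CE = (17.96)² = 322.5616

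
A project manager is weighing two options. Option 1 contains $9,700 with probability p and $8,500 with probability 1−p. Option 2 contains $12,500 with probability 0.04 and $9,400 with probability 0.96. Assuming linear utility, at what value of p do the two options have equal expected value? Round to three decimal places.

p = 0.853

EV(Option 2) = 0.04 × 12500 + 0.96 × 9400 = 500 + 9024 = 9524
p·9700 + (1−p)·8500 = 9524
1200p + 8500 = 9524
p = (9524 − 8500) / 1200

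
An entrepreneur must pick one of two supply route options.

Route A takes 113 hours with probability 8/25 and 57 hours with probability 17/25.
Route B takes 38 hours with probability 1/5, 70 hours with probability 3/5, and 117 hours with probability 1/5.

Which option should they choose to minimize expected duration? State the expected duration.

Route B (73 hours)

Route A = 8/25 × 113 + 17/25 × 57 = 36.16 + 38.76 = 74.92
Route B = 1/5 × 38 + 3/5 × 70 + 1/5 × 117 = 7.6 + 42 + 23.4 = 73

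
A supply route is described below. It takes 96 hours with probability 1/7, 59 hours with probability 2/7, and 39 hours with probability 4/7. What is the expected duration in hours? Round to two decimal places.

EV = 1/7 × 96 + 2/7 × 59 + 4/7 × 39 = 13.7143 + 16.8571 + 22.2857 = 52.8571

52.86 hours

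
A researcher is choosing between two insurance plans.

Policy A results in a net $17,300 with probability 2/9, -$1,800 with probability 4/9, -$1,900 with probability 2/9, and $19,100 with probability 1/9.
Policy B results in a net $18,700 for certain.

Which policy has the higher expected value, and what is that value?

Policy B ($18,700)

Policy A = 2/9 × 17300 + 4/9 × (-1800) + 2/9 × (-1900) + 1/9 × 19100 = 3844.4444 − 800 − 422.2222 + 2122.2222 = 4744.4444
Policy B: 18700 (certain)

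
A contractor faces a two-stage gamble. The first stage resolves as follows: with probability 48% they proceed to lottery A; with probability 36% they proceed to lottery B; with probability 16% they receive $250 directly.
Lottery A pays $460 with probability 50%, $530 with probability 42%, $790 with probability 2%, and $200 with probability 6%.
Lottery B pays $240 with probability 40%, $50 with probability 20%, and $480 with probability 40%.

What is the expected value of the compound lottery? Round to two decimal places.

EV(A) = 0.5 × 460 + 0.42 × 530 + 0.02 × 790 + 0.06 × 200 = 230 + 222.6 + 15.8 + 12 = 480.4
EV(B) = 0.4 × 240 + 0.2 × 50 + 0.4 × 480 = 96 + 10 + 192 = 298
Branch C: 250 (certain)
Overall = 0.48 × 480.4 + 0.36 × 298 + 0.16 × 250 = 230.592 + 107.28 + 40 = 377.872

$377.87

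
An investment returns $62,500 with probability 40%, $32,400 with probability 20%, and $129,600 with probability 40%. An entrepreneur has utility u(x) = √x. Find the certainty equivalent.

E[u] = 0.4·√62500 + 0.2·√32400 + 0.4·√129600 = 0.4·250 + 0.2·180 + 0.4·360 = 280
CE = (280)² = 78400

$78,400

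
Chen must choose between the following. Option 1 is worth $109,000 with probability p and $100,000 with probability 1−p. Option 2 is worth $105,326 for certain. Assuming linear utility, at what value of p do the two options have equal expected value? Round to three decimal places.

p = 0.592

p·109000 + (1−p)·100000 = 105326
9000p + 100000 = 105326
p = (105326 − 100000) / 9000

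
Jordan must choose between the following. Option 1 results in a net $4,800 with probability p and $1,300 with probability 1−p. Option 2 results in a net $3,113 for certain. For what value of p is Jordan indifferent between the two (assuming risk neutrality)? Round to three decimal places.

p = 0.518

p·4800 + (1−p)·1300 = 3113
3500p + 1300 = 3113
p = (3113 − 1300) / 3500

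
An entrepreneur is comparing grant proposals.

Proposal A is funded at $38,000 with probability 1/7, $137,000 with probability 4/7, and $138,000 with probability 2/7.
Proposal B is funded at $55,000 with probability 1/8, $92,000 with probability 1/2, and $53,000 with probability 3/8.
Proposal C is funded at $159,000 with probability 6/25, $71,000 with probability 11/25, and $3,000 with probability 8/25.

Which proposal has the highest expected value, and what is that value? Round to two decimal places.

Proposal A = 1/7 × 38000 + 4/7 × 137000 + 2/7 × 138000 = 5428.5714 + 78285.7143 + 39428.5714 = 123142.8571
Proposal B = 1/8 × 55000 + 1/2 × 92000 + 3/8 × 53000 = 6875 + 46000 + 19875 = 72750
Proposal C = 6/25 × 159000 + 11/25 × 71000 + 8/25 × 3000 = 38160 + 31240 + 960 = 70360

Proposal A ($123,142.86)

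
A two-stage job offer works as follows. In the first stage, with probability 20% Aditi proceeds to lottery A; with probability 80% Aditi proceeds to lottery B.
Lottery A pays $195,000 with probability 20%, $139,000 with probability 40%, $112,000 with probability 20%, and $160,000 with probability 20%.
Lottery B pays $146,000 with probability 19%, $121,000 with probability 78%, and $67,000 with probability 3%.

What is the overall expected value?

$129,104

EV(A) = 0.2 × 195000 + 0.4 × 139000 + 0.2 × 112000 + 0.2 × 160000 = 39000 + 55600 + 22400 + 32000 = 149000
EV(B) = 0.19 × 146000 + 0.78 × 121000 + 0.03 × 67000 = 27740 + 94380 + 2010 = 124130
Overall = 0.2 × 149000 + 0.8 × 124130 = 29800 + 99304 = 129104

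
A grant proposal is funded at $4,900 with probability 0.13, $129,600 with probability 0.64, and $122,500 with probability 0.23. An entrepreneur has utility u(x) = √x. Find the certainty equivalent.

$102,400

E[u] = 0.13·√4900 + 0.64·√129600 + 0.23·√122500 = 0.13·70 + 0.64·360 + 0.23·350 = 320
CE = (320)² = 102400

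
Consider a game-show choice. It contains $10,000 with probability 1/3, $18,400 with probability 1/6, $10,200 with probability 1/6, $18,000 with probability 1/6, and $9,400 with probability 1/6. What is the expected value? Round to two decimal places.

EV = 1/3 × 10000 + 1/6 × 18400 + 1/6 × 10200 + 1/6 × 18000 + 1/6 × 9400 = 3333.3333 + 3066.6667 + 1700 + 3000 + 1566.6667 = 12666.6667

$12,666.67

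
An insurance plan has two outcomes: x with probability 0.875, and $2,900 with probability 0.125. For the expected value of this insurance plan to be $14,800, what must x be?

x = $16,500

0.875·x + 0.125·2900 = 14800
0.875·x = 14800 − 362.5 = 14437.5
x = 14437.5 / 0.875 = 16500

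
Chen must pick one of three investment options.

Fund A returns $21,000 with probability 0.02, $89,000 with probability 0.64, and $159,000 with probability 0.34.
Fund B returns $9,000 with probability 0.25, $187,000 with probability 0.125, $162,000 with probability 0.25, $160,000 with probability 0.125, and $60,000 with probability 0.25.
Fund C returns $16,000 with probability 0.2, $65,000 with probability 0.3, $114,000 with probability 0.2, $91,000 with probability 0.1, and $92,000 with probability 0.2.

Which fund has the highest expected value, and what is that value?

Fund A ($111,440)

Fund A = 0.02 × 21000 + 0.64 × 89000 + 0.34 × 159000 = 420 + 56960 + 54060 = 111440
Fund B = 0.25 × 9000 + 0.125 × 187000 + 0.25 × 162000 + 0.125 × 160000 + 0.25 × 60000 = 2250 + 23375 + 40500 + 20000 + 15000 = 101125
Fund C = 0.2 × 16000 + 0.3 × 65000 + 0.2 × 114000 + 0.1 × 91000 + 0.2 × 92000 = 3200 + 19500 + 22800 + 9100 + 18400 = 73000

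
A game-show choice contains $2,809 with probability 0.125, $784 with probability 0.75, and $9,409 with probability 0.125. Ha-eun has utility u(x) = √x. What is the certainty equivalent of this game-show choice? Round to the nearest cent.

E[u] = 0.125·√2809 + 0.75·√784 + 0.125·√9409 = 0.125·53 + 0.75·28 + 0.125·97 = 39.75
CE = (39.75)² = 1580.0625

$1,580.06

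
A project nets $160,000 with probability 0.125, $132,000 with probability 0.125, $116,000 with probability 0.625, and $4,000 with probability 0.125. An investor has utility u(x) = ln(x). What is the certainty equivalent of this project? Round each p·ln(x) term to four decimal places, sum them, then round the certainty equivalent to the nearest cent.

$80,563.42

E[u] = 0.125·ln(160000) + 0.125·ln(132000) + 0.625·ln(116000) + 0.125·ln(4000) = 1.4979 + 1.4738 + 7.2883 + 1.0368 = 11.2968
CE = e^11.2968 ≈ 80563.42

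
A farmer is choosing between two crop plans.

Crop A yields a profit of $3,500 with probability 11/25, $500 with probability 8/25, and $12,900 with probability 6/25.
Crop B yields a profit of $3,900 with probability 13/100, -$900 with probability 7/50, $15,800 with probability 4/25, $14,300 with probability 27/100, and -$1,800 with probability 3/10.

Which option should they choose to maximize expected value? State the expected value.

Crop A = 11/25 × 3500 + 8/25 × 500 + 6/25 × 12900 = 1540 + 160 + 3096 = 4796
Crop B = 13/100 × 3900 + 7/50 × (-900) + 4/25 × 15800 + 27/100 × 14300 + 3/10 × (-1800) = 507 − 126 + 2528 + 3861 − 540 = 6230

Crop B ($6,230)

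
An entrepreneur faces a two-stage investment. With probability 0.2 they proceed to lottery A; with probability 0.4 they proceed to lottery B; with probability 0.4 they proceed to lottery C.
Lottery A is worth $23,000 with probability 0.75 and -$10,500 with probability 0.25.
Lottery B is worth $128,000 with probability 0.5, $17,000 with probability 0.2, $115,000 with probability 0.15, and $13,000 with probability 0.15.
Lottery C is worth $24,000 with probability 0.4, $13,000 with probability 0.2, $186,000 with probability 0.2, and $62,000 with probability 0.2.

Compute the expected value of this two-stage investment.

$62,285

EV(A) = 0.75 × 23000 + 0.25 × (-10500) = 17250 − 2625 = 14625
EV(B) = 0.5 × 128000 + 0.2 × 17000 + 0.15 × 115000 + 0.15 × 13000 = 64000 + 3400 + 17250 + 1950 = 86600
EV(C) = 0.4 × 24000 + 0.2 × 13000 + 0.2 × 186000 + 0.2 × 62000 = 9600 + 2600 + 37200 + 12400 = 61800
Overall = 0.2 × 14625 + 0.4 × 86600 + 0.4 × 61800 = 2925 + 34640 + 24720 = 62285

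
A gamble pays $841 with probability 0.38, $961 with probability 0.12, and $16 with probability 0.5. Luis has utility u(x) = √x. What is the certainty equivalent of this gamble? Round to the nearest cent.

E[u] = 0.38·√841 + 0.12·√961 + 0.5·√16 = 0.38·29 + 0.12·31 + 0.5·4 = 16.74
CE = (16.74)² = 280.2276

$280.23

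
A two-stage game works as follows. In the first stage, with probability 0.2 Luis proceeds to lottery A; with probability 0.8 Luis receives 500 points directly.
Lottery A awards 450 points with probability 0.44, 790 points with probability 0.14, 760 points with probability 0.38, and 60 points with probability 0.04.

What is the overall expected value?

EV(A) = 0.44 × 450 + 0.14 × 790 + 0.38 × 760 + 0.04 × 60 = 198 + 110.6 + 288.8 + 2.4 = 599.8
Branch B: 500 (certain)
Overall = 0.2 × 599.8 + 0.8 × 500 = 119.96 + 400 = 519.96

519.96 points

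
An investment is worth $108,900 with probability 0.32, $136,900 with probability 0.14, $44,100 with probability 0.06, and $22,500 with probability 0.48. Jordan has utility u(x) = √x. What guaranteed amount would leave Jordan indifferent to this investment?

E[u] = 0.32·√108900 + 0.14·√136900 + 0.06·√44100 + 0.48·√22500 = 0.32·330 + 0.14·370 + 0.06·210 + 0.48·150 = 242
CE = (242)² = 58564

$58,564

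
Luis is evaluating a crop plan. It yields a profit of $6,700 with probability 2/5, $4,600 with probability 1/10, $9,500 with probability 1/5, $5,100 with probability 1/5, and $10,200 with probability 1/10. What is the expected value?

EV = 2/5 × 6700 + 1/10 × 4600 + 1/5 × 9500 + 1/5 × 5100 + 1/10 × 10200 = 2680 + 460 + 1900 + 1020 + 1020 = 7080

$7,080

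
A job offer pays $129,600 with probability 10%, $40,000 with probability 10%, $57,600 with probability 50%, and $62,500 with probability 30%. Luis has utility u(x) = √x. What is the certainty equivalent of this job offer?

E[u] = 0.1·√129600 + 0.1·√40000 + 0.5·√57600 + 0.3·√62500 = 0.1·360 + 0.1·200 + 0.5·240 + 0.3·250 = 251
CE = (251)² = 63001

$63,001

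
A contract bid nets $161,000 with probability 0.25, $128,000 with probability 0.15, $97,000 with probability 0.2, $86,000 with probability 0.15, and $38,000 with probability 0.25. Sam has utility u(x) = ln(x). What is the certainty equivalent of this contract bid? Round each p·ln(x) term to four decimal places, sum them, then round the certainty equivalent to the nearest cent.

$89,178.92

E[u] = 0.25·ln(161000) + 0.15·ln(128000) + 0.2·ln(97000) + 0.15·ln(86000) + 0.25·ln(38000) = 2.9973 + 1.7640 + 2.2965 + 1.7043 + 2.6363 = 11.3984
CE = e^11.3984 ≈ 89178.92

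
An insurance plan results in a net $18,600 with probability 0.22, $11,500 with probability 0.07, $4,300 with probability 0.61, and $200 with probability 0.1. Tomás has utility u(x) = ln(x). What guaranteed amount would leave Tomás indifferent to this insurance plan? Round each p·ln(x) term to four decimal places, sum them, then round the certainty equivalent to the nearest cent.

$4,677.88

E[u] = 0.22·ln(18600) + 0.07·ln(11500) + 0.61·ln(4300) + 0.1·ln(200) = 2.1628 + 0.6545 + 5.1035 + 0.5298 = 8.4506
CE = e^8.4506 ≈ 4677.88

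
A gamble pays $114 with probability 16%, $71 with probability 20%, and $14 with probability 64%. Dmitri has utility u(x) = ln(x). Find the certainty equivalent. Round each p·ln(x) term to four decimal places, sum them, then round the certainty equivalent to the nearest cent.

$27.09

E[u] = 0.16·ln(114) + 0.2·ln(71) + 0.64·ln(14) = 0.7578 + 0.8525 + 1.6890 = 3.2993
CE = e^3.2993 ≈ 27.09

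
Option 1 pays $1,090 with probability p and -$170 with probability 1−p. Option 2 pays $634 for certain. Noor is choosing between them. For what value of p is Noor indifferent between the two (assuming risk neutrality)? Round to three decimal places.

p = 0.638

p·1090 + (1−p)·(-170) = 634
1260p − 170 = 634
p = (634 + 170) / 1260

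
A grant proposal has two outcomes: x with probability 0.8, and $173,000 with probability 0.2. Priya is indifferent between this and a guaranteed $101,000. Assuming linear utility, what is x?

0.8·x + 0.2·173000 = 101000
0.8·x = 101000 − 34600 = 66400
x = 66400 / 0.8 = 83000

x = $83,000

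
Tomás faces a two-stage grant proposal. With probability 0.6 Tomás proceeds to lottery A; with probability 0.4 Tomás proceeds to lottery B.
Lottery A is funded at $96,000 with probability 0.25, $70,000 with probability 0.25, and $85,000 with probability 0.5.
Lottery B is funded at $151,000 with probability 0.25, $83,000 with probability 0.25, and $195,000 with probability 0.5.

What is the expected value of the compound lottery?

$112,800

EV(A) = 0.25 × 96000 + 0.25 × 70000 + 0.5 × 85000 = 24000 + 17500 + 42500 = 84000
EV(B) = 0.25 × 151000 + 0.25 × 83000 + 0.5 × 195000 = 37750 + 20750 + 97500 = 156000
Overall = 0.6 × 84000 + 0.4 × 156000 = 50400 + 62400 = 112800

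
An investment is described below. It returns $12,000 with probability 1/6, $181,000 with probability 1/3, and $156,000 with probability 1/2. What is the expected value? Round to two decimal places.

$140,333.33

EV = 1/6 × 12000 + 1/3 × 181000 + 1/2 × 156000 = 2000 + 60333.3333 + 78000 = 140333.3333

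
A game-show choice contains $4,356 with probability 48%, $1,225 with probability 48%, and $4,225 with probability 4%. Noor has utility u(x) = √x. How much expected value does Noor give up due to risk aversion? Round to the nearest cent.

$238.71

E[u] = 0.48·√4356 + 0.48·√1225 + 0.04·√4225 = 0.48·66 + 0.48·35 + 0.04·65 = 51.08
CE = (51.08)² = 2609.1664
Risk premium = EV − CE = 2847.88 − 2609.1664 = 238.7136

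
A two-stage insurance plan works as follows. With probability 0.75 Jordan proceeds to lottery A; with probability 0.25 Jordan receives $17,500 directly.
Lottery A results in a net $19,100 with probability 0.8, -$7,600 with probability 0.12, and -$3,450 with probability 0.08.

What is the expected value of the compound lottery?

EV(A) = 0.8 × 19100 + 0.12 × (-7600) + 0.08 × (-3450) = 15280 − 912 − 276 = 14092
Branch B: 17500 (certain)
Overall = 0.75 × 14092 + 0.25 × 17500 = 10569 + 4375 = 14944

$14,944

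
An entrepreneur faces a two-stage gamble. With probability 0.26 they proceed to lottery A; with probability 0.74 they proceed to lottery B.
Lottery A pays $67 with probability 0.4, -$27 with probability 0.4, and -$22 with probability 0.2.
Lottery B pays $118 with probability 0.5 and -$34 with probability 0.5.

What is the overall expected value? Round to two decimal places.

EV(A) = 0.4 × 67 + 0.4 × (-27) + 0.2 × (-22) = 26.8 − 10.8 − 4.4 = 11.6
EV(B) = 0.5 × 118 + 0.5 × (-34) = 59 − 17 = 42
Overall = 0.26 × 11.6 + 0.74 × 42 = 3.016 + 31.08 = 34.096

$34.10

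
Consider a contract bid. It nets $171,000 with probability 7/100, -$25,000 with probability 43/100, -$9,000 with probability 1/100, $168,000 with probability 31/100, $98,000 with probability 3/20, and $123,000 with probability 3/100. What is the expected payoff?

$71,600

EV = 7/100 × 171000 + 43/100 × (-25000) + 1/100 × (-9000) + 31/100 × 168000 + 3/20 × 98000 + 3/100 × 123000 = 11970 − 10750 − 90 + 52080 + 14700 + 3690 = 71600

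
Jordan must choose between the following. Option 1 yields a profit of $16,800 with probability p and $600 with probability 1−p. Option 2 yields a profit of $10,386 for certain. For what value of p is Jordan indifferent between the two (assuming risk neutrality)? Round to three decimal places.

p = 0.604

p·16800 + (1−p)·600 = 10386
16200p + 600 = 10386
p = (10386 − 600) / 16200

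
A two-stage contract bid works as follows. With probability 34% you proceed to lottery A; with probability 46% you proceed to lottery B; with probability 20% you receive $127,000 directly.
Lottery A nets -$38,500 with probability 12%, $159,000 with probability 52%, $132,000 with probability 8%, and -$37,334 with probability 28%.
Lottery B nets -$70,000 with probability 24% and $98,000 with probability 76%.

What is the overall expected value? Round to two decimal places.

EV(A) = 0.12 × (-38500) + 0.52 × 159000 + 0.08 × 132000 + 0.28 × (-37334) = -4620 + 82680 + 10560 − 10453.52 = 78166.48
EV(B) = 0.24 × (-70000) + 0.76 × 98000 = -16800 + 74480 = 57680
Branch C: 127000 (certain)
Overall = 0.34 × 78166.48 + 0.46 × 57680 + 0.2 × 127000 = 26576.6032 + 26532.8 + 25400 = 78509.4032

$78,509.40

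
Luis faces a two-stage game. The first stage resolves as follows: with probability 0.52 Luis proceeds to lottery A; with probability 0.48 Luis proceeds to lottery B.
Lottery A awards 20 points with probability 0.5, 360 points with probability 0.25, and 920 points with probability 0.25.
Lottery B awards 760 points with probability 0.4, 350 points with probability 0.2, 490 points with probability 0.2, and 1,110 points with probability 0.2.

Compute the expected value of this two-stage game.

EV(A) = 0.5 × 20 + 0.25 × 360 + 0.25 × 920 = 10 + 90 + 230 = 330
EV(B) = 0.4 × 760 + 0.2 × 350 + 0.2 × 490 + 0.2 × 1110 = 304 + 70 + 98 + 222 = 694
Overall = 0.52 × 330 + 0.48 × 694 = 171.6 + 333.12 = 504.72

504.72 points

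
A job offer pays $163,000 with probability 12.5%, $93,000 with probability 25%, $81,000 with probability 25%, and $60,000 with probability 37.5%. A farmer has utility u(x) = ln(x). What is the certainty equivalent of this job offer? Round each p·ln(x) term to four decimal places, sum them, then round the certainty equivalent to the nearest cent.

E[u] = 0.125·ln(163000) + 0.25·ln(93000) + 0.25·ln(81000) + 0.375·ln(60000) = 1.5002 + 2.8601 + 2.8256 + 4.1258 = 11.3117
CE = e^11.3117 ≈ 81772.80

$81,772.80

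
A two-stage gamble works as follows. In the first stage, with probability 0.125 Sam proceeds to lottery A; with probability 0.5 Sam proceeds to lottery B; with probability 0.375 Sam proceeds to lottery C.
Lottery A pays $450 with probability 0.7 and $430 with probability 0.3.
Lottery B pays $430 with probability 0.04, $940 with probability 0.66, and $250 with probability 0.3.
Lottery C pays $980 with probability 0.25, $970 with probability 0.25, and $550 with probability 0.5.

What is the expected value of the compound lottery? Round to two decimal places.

$697.74

EV(A) = 0.7 × 450 + 0.3 × 430 = 315 + 129 = 444
EV(B) = 0.04 × 430 + 0.66 × 940 + 0.3 × 250 = 17.2 + 620.4 + 75 = 712.6
EV(C) = 0.25 × 980 + 0.25 × 970 + 0.5 × 550 = 245 + 242.5 + 275 = 762.5
Overall = 0.125 × 444 + 0.5 × 712.6 + 0.375 × 762.5 = 55.5 + 356.3 + 285.9375 = 697.7375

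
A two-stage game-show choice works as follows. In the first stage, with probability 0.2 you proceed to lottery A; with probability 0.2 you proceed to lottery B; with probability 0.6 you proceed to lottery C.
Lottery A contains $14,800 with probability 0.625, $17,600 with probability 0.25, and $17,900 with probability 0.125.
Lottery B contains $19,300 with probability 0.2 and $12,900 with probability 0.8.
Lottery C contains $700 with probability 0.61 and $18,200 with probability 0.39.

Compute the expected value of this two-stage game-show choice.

$10,528.50

EV(A) = 0.625 × 14800 + 0.25 × 17600 + 0.125 × 17900 = 9250 + 4400 + 2237.5 = 15887.5
EV(B) = 0.2 × 19300 + 0.8 × 12900 = 3860 + 10320 = 14180
EV(C) = 0.61 × 700 + 0.39 × 18200 = 427 + 7098 = 7525
Overall = 0.2 × 15887.5 + 0.2 × 14180 + 0.6 × 7525 = 3177.5 + 2836 + 4515 = 10528.5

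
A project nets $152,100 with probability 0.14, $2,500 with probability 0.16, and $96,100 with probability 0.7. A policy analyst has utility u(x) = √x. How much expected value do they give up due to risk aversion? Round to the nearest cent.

$10,787.84

E[u] = 0.14·√152100 + 0.16·√2500 + 0.7·√96100 = 0.14·390 + 0.16·50 + 0.7·310 = 279.6
CE = (279.6)² = 78176.16
Risk premium = EV − CE = 88964 − 78176.16 = 10787.84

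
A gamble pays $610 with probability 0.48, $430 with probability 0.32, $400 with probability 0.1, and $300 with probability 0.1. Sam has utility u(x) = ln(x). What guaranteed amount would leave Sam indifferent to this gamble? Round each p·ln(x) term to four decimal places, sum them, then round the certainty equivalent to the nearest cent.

$487.07

E[u] = 0.48·ln(610) + 0.32·ln(430) + 0.1·ln(400) + 0.1·ln(300) = 3.0785 + 1.9404 + 0.5991 + 0.5704 = 6.1884
CE = e^6.1884 ≈ 487.07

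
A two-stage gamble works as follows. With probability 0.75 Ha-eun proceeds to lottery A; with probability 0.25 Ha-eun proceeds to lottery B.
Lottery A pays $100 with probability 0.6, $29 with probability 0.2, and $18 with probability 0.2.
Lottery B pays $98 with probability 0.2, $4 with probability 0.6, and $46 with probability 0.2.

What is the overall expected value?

EV(A) = 0.6 × 100 + 0.2 × 29 + 0.2 × 18 = 60 + 5.8 + 3.6 = 69.4
EV(B) = 0.2 × 98 + 0.6 × 4 + 0.2 × 46 = 19.6 + 2.4 + 9.2 = 31.2
Overall = 0.75 × 69.4 + 0.25 × 31.2 = 52.05 + 7.8 = 59.85

$59.85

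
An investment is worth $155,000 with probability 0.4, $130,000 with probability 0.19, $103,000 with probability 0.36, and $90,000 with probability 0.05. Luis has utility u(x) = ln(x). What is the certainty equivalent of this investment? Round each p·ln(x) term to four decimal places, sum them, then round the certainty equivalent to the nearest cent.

$125,932.33

E[u] = 0.4·ln(155000) + 0.19·ln(130000) + 0.36·ln(103000) + 0.05·ln(90000) = 4.7805 + 2.2373 + 4.1553 + 0.5704 = 11.7435
CE = e^11.7435 ≈ 125932.33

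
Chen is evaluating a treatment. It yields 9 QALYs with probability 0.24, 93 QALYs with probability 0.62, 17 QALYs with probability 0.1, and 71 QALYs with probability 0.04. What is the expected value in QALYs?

64.36 QALYs

EV = 0.24 × 9 + 0.62 × 93 + 0.1 × 17 + 0.04 × 71 = 2.16 + 57.66 + 1.7 + 2.84 = 64.36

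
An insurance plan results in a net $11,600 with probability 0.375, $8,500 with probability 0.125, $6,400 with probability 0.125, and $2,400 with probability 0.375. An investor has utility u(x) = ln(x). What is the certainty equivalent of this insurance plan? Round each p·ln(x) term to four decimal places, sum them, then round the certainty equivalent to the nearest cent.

$5,737.05

E[u] = 0.375·ln(11600) + 0.125·ln(8500) + 0.125·ln(6400) + 0.375·ln(2400) = 3.5095 + 1.1310 + 1.0955 + 2.9187 = 8.6547
CE = e^8.6547 ≈ 5737.05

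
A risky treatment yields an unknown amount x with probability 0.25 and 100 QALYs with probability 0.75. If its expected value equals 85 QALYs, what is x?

0.25·x + 0.75·100 = 85
0.25·x = 85 − 75 = 10
x = 10 / 0.25 = 40

x = 40 QALYs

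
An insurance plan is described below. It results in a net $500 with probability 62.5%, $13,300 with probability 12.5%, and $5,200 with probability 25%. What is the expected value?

EV = 0.625 × 500 + 0.125 × 13300 + 0.25 × 5200 = 312.5 + 1662.5 + 1300 = 3275

$3,275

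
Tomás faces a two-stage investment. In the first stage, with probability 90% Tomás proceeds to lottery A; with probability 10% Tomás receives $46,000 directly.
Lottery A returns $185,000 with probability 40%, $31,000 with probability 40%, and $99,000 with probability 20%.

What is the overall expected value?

$100,180

EV(A) = 0.4 × 185000 + 0.4 × 31000 + 0.2 × 99000 = 74000 + 12400 + 19800 = 106200
Branch B: 46000 (certain)
Overall = 0.9 × 106200 + 0.1 × 46000 = 95580 + 4600 = 100180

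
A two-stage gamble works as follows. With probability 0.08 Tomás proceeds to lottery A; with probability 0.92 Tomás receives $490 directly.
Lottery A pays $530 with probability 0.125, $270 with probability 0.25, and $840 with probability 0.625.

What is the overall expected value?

$503.50

EV(A) = 0.125 × 530 + 0.25 × 270 + 0.625 × 840 = 66.25 + 67.5 + 525 = 658.75
Branch B: 490 (certain)
Overall = 0.08 × 658.75 + 0.92 × 490 = 52.7 + 450.8 = 503.5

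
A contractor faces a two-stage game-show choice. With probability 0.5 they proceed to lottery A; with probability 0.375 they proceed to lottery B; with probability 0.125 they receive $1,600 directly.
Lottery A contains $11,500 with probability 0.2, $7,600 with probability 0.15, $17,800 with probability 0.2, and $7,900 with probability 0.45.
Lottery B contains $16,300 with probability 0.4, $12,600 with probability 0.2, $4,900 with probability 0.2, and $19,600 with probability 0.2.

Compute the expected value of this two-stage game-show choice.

$10,705

EV(A) = 0.2 × 11500 + 0.15 × 7600 + 0.2 × 17800 + 0.45 × 7900 = 2300 + 1140 + 3560 + 3555 = 10555
EV(B) = 0.4 × 16300 + 0.2 × 12600 + 0.2 × 4900 + 0.2 × 19600 = 6520 + 2520 + 980 + 3920 = 13940
Branch C: 1600 (certain)
Overall = 0.5 × 10555 + 0.375 × 13940 + 0.125 × 1600 = 5277.5 + 5227.5 + 200 = 10705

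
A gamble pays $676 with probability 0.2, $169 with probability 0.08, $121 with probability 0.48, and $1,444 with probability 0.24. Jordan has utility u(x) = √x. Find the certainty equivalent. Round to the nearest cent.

$426.01

E[u] = 0.2·√676 + 0.08·√169 + 0.48·√121 + 0.24·√1444 = 0.2·26 + 0.08·13 + 0.48·11 + 0.24·38 = 20.64
CE = (20.64)² = 426.0096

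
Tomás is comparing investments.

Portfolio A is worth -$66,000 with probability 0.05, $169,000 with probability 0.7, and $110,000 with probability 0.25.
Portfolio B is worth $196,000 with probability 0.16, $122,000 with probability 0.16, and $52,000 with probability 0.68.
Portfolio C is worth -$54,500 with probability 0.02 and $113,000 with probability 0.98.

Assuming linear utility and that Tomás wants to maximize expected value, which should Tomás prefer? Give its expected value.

Portfolio A ($142,500)

Portfolio A = 0.05 × (-66000) + 0.7 × 169000 + 0.25 × 110000 = -3300 + 118300 + 27500 = 142500
Portfolio B = 0.16 × 196000 + 0.16 × 122000 + 0.68 × 52000 = 31360 + 19520 + 35360 = 86240
Portfolio C = 0.02 × (-54500) + 0.98 × 113000 = -1090 + 110740 = 109650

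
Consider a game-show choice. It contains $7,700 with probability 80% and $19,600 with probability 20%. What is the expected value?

$10,080

EV = 0.8 × 7700 + 0.2 × 19600 = 6160 + 3920 = 10080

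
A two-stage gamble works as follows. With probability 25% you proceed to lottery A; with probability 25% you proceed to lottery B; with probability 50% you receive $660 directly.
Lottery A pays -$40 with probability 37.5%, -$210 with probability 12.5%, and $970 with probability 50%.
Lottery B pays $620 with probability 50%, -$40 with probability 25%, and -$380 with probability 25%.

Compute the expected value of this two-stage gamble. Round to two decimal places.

EV(A) = 0.375 × (-40) + 0.125 × (-210) + 0.5 × 970 = -15 − 26.25 + 485 = 443.75
EV(B) = 0.5 × 620 + 0.25 × (-40) + 0.25 × (-380) = 310 − 10 − 95 = 205
Branch C: 660 (certain)
Overall = 0.25 × 443.75 + 0.25 × 205 + 0.5 × 660 = 110.9375 + 51.25 + 330 = 492.1875

$492.19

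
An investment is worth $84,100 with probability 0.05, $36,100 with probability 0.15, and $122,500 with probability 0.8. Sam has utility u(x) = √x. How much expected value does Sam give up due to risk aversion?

$3,291

E[u] = 0.05·√84100 + 0.15·√36100 + 0.8·√122500 = 0.05·290 + 0.15·190 + 0.8·350 = 323
CE = (323)² = 104329
Risk premium = EV − CE = 107620 − 104329 = 3291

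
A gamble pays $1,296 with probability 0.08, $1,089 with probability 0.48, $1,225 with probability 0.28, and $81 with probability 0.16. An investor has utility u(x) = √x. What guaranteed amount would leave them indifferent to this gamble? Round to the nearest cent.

E[u] = 0.08·√1296 + 0.48·√1089 + 0.28·√1225 + 0.16·√81 = 0.08·36 + 0.48·33 + 0.28·35 + 0.16·9 = 29.96
CE = (29.96)² = 897.6016

$897.60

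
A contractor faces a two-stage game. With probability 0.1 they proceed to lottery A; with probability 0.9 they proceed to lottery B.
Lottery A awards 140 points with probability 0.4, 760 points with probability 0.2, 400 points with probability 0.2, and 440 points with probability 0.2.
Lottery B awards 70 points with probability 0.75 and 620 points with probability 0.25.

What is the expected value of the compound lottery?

224.35 points

EV(A) = 0.4 × 140 + 0.2 × 760 + 0.2 × 400 + 0.2 × 440 = 56 + 152 + 80 + 88 = 376
EV(B) = 0.75 × 70 + 0.25 × 620 = 52.5 + 155 = 207.5
Overall = 0.1 × 376 + 0.9 × 207.5 = 37.6 + 186.75 = 224.35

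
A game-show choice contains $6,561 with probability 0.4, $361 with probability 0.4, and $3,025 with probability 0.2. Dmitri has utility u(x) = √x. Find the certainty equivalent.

E[u] = 0.4·√6561 + 0.4·√361 + 0.2·√3025 = 0.4·81 + 0.4·19 + 0.2·55 = 51
CE = (51)² = 2601

$2,601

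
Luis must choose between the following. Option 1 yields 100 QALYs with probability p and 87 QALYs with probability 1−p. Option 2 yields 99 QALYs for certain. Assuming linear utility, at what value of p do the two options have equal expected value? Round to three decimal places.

p = 0.923

p·100 + (1−p)·87 = 99
13p + 87 = 99
p = (99 − 87) / 13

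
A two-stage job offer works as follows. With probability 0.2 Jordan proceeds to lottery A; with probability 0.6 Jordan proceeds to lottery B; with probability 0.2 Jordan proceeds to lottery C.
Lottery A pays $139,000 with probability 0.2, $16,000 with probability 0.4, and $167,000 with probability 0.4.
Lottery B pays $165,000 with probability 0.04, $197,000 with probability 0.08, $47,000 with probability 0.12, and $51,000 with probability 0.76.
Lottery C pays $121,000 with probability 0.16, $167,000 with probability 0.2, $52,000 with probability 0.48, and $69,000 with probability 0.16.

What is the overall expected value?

EV(A) = 0.2 × 139000 + 0.4 × 16000 + 0.4 × 167000 = 27800 + 6400 + 66800 = 101000
EV(B) = 0.04 × 165000 + 0.08 × 197000 + 0.12 × 47000 + 0.76 × 51000 = 6600 + 15760 + 5640 + 38760 = 66760
EV(C) = 0.16 × 121000 + 0.2 × 167000 + 0.48 × 52000 + 0.16 × 69000 = 19360 + 33400 + 24960 + 11040 = 88760
Overall = 0.2 × 101000 + 0.6 × 66760 + 0.2 × 88760 = 20200 + 40056 + 17752 = 78008

$78,008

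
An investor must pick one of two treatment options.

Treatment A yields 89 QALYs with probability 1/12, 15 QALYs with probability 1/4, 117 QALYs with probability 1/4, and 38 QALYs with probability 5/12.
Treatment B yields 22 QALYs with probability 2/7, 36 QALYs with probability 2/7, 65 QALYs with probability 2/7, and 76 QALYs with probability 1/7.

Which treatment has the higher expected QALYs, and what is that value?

Treatment A = 1/12 × 89 + 1/4 × 15 + 1/4 × 117 + 5/12 × 38 = 7.4167 + 3.75 + 29.25 + 15.8333 = 56.25
Treatment B = 2/7 × 22 + 2/7 × 36 + 2/7 × 65 + 1/7 × 76 = 6.2857 + 10.2857 + 18.5714 + 10.8571 = 46

Treatment A (56.25 QALYs)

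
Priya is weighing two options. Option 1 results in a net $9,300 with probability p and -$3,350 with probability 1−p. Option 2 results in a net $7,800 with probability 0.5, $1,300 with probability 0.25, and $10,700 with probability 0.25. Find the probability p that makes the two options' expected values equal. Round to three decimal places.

p = 0.810

EV(Option 2) = 0.5 × 7800 + 0.25 × 1300 + 0.25 × 10700 = 3900 + 325 + 2675 = 6900
p·9300 + (1−p)·(-3350) = 6900
12650p − 3350 = 6900
p = (6900 + 3350) / 12650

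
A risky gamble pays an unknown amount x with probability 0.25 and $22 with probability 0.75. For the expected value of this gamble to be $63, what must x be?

x = $186

0.25·x + 0.75·22 = 63
0.25·x = 63 − 16.5 = 46.5
x = 46.5 / 0.25 = 186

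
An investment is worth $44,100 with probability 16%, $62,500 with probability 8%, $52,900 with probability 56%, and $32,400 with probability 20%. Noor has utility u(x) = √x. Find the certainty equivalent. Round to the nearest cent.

E[u] = 0.16·√44100 + 0.08·√62500 + 0.56·√52900 + 0.2·√32400 = 0.16·210 + 0.08·250 + 0.56·230 + 0.2·180 = 218.4
CE = (218.4)² = 47698.56

$47,698.56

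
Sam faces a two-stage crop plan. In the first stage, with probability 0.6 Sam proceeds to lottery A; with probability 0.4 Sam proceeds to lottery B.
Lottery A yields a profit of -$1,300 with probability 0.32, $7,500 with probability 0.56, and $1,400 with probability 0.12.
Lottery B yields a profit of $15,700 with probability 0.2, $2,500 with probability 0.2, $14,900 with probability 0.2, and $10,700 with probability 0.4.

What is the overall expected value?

EV(A) = 0.32 × (-1300) + 0.56 × 7500 + 0.12 × 1400 = -416 + 4200 + 168 = 3952
EV(B) = 0.2 × 15700 + 0.2 × 2500 + 0.2 × 14900 + 0.4 × 10700 = 3140 + 500 + 2980 + 4280 = 10900
Overall = 0.6 × 3952 + 0.4 × 10900 = 2371.2 + 4360 = 6731.2

$6,731.20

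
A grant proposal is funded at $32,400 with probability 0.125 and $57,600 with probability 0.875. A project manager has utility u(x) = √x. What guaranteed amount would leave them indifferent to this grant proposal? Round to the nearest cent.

E[u] = 0.125·√32400 + 0.875·√57600 = 0.125·180 + 0.875·240 = 232.5
CE = (232.5)² = 54056.25

$54,056.25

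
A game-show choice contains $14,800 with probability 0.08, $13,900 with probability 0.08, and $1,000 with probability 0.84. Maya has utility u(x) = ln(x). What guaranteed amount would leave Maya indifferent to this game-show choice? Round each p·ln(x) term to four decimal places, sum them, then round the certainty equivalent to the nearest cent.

E[u] = 0.08·ln(14800) + 0.08·ln(13900) + 0.84·ln(1000) = 0.7682 + 0.7632 + 5.8025 = 7.3339
CE = e^7.3339 ≈ 1531.34

$1,531.34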